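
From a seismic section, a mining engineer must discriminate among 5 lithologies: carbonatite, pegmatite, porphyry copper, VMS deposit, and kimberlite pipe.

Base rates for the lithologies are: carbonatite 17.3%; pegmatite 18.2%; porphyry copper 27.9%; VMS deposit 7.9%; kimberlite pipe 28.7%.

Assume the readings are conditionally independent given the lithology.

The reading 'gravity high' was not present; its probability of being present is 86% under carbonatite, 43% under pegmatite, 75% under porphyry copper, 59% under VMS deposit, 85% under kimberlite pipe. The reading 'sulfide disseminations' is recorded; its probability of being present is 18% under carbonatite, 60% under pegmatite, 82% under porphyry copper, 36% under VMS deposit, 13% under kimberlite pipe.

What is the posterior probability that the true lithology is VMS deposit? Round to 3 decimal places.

0.083

Multiply each prior by the joint likelihood of the reading pattern (using 1 − P(present | H) for each absent reading):
  carbonatite: 0.173 × (1 − 0.86) × 0.18 = 0.0043596
  pegmatite: 0.182 × (1 − 0.43) × 0.60 = 0.062244
  porphyry copper: 0.279 × (1 − 0.75) × 0.82 = 0.057195
  VMS deposit: 0.079 × (1 − 0.59) × 0.36 = 0.01166
  kimberlite pipe: 0.287 × (1 − 0.85) × 0.13 = 0.0055965
Marginal likelihood of the evidence = 0.14106.
P(VMS deposit | evidence) = 0.01166 / 0.14106 ≈ 0.083.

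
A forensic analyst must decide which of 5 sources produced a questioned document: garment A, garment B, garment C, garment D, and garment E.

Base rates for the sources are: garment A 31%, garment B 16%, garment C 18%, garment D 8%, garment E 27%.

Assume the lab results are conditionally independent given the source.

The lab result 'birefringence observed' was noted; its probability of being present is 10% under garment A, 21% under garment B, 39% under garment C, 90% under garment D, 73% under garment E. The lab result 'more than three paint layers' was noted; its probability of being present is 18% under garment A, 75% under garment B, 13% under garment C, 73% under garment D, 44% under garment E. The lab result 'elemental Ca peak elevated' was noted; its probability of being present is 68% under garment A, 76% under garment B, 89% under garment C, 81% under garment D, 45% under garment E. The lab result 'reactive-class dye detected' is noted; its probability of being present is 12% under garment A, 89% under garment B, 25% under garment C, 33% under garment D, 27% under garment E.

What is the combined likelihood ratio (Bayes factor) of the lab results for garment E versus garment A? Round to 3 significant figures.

Joint likelihood of the lab result pattern under each hypothesis:
  garment E: 0.73 × 0.44 × 0.45 × 0.27 = 0.039026
  garment A: 0.10 × 0.18 × 0.68 × 0.12 = 0.0014688
Bayes factor = 0.039026 / 0.0014688 ≈ 26.6

26.6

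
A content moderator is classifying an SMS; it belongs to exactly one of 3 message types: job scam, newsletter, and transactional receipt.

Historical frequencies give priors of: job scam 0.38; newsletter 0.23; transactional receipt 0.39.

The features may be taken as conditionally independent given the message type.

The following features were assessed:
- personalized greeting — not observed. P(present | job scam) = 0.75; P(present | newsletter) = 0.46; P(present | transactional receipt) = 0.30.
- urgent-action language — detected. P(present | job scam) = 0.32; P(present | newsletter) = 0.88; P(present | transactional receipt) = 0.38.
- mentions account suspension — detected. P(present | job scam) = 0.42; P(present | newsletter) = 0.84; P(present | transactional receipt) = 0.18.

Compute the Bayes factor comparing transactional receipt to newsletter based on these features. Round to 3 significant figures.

0.120

Take the product of per-feature likelihoods under each hypothesis (using 1 − P(present | H) for each absent feature), then divide.
  transactional receipt: (1 − 0.30) × 0.38 × 0.18 = 0.04788
  newsletter: (1 − 0.46) × 0.88 × 0.84 = 0.39917
Bayes factor = 0.04788 / 0.39917 ≈ 0.120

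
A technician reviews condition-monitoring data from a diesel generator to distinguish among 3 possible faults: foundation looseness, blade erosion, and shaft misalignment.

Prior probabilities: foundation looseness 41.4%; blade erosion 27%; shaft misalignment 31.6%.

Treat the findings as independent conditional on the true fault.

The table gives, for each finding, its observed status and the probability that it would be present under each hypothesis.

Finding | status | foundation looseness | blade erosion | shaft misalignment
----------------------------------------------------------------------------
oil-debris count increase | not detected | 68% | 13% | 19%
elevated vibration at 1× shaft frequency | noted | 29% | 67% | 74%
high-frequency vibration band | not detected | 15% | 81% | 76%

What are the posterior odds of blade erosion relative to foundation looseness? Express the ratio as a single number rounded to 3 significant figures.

The normalizing constant cancels in an odds ratio, so compute prior × likelihood for the two hypotheses only (using 1 − P(present | H) for each absent finding):
  blade erosion: 0.270 × (1 − 0.13) × 0.67 × (1 − 0.81) = 0.029903
  foundation looseness: 0.414 × (1 − 0.68) × 0.29 × (1 − 0.15) = 0.032656
Posterior odds = 0.029903 / 0.032656 ≈ 0.916.

0.916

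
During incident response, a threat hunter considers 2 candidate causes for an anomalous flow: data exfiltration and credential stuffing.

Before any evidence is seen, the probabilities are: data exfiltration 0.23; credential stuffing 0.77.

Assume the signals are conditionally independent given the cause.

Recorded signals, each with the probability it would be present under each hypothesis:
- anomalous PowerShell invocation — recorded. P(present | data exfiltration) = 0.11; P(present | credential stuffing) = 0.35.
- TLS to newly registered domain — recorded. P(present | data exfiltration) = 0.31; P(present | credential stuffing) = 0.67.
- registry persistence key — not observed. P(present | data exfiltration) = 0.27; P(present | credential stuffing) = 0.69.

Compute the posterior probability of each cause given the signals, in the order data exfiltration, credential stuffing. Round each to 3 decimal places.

By Bayes' rule with conditional independence, the unnormalized weight for each hypothesis is prior × ∏ likelihoods (using 1 − P(present | H) for each absent signal):
  data exfiltration: 0.23 × 0.11 × 0.31 × (1 − 0.27) = 0.0057254
  credential stuffing: 0.77 × 0.35 × 0.67 × (1 − 0.69) = 0.055975
The unnormalized weights sum to 0.061701.
P(data exfiltration | evidence) = 0.0057254 / 0.061701 ≈ 0.093
P(credential stuffing | evidence) = 0.055975 / 0.061701 ≈ 0.907

0.093, 0.907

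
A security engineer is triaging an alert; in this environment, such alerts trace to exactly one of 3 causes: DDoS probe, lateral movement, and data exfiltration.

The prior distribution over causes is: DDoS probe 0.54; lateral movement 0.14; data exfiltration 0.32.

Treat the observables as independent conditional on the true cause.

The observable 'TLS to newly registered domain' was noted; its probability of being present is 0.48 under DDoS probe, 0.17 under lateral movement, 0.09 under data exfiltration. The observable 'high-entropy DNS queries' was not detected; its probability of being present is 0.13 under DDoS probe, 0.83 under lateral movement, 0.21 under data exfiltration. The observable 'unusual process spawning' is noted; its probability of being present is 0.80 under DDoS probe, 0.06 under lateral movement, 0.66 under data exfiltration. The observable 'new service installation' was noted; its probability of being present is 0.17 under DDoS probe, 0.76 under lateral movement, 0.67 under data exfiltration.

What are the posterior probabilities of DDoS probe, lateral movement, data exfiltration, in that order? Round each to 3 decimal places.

By Bayes' rule with conditional independence, the unnormalized weight for each hypothesis is prior × ∏ likelihoods (using 1 − P(present | H) for each absent observable):
  DDoS probe: 0.54 × 0.48 × (1 − 0.13) × 0.80 × 0.17 = 0.030669
  lateral movement: 0.14 × 0.17 × (1 − 0.83) × 0.06 × 0.76 = 0.0001845
  data exfiltration: 0.32 × 0.09 × (1 − 0.21) × 0.66 × 0.67 = 0.010061
Marginal likelihood of the evidence = 0.040914.
P(DDoS probe | evidence) = 0.030669 / 0.040914 ≈ 0.750
P(lateral movement | evidence) = 0.0001845 / 0.040914 ≈ 0.005
P(data exfiltration | evidence) = 0.010061 / 0.040914 ≈ 0.246

0.750, 0.005, 0.246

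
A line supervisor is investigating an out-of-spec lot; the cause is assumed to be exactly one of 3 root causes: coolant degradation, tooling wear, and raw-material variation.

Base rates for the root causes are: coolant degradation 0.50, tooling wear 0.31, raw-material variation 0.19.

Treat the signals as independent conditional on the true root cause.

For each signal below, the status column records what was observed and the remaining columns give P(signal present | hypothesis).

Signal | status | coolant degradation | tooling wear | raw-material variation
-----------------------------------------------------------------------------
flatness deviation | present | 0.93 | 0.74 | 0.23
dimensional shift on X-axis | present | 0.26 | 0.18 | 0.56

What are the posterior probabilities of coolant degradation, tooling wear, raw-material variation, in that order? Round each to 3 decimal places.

By Bayes' rule with conditional independence, the unnormalized weight for each hypothesis is prior × ∏ likelihoods:
  coolant degradation: 0.50 × 0.93 × 0.26 = 0.1209
  tooling wear: 0.31 × 0.74 × 0.18 = 0.041292
  raw-material variation: 0.19 × 0.23 × 0.56 = 0.024472
Marginal likelihood of the evidence = 0.18666.
P(coolant degradation | evidence) = 0.1209 / 0.18666 ≈ 0.648
P(tooling wear | evidence) = 0.041292 / 0.18666 ≈ 0.221
P(raw-material variation | evidence) = 0.024472 / 0.18666 ≈ 0.131

0.648, 0.221, 0.131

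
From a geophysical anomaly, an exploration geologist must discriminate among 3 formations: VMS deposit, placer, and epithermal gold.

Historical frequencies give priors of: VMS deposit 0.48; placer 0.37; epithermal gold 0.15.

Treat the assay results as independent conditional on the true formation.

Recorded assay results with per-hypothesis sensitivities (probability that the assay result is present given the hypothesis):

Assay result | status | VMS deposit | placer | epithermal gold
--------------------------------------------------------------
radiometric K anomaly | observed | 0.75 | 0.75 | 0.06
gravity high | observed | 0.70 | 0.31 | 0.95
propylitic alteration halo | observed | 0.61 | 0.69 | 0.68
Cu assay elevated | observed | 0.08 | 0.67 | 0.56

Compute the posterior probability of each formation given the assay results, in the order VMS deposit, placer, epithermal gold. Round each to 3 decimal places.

For each hypothesis, the unnormalized posterior weight is prior × product of the assay result likelihoods:
  VMS deposit: 0.48 × 0.75 × 0.70 × 0.61 × 0.08 = 0.012298
  placer: 0.37 × 0.75 × 0.31 × 0.69 × 0.67 = 0.039769
  epithermal gold: 0.15 × 0.06 × 0.95 × 0.68 × 0.56 = 0.0032558
The unnormalized weights sum to 0.055323.
P(VMS deposit | evidence) = 0.012298 / 0.055323 ≈ 0.222
P(placer | evidence) = 0.039769 / 0.055323 ≈ 0.719
P(epithermal gold | evidence) = 0.0032558 / 0.055323 ≈ 0.059

0.222, 0.719, 0.059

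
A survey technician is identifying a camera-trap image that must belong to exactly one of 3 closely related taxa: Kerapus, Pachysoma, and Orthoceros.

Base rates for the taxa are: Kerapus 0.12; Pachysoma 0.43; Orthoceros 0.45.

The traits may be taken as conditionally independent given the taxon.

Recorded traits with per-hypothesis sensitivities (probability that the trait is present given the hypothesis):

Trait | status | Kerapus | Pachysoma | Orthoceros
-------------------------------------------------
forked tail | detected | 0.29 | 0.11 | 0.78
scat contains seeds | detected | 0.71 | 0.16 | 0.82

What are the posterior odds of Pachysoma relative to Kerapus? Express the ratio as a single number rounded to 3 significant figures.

The normalizing constant cancels in an odds ratio, so compute prior × likelihood for the two hypotheses only:
  Pachysoma: 0.43 × 0.11 × 0.16 = 0.007568
  Kerapus: 0.12 × 0.29 × 0.71 = 0.024708
Posterior odds = 0.007568 / 0.024708 ≈ 0.306.

0.306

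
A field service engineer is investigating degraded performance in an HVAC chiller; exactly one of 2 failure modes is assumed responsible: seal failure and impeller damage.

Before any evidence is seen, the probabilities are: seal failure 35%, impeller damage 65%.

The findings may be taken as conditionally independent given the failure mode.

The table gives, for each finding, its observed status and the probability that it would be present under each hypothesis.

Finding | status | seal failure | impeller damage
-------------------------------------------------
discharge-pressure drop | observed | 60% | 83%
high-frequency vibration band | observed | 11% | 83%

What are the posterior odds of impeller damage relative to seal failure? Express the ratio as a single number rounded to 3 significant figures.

Unnormalized posterior weight (prior times the finding likelihoods) for each of the two hypotheses:
  impeller damage: 0.65 × 0.83 × 0.83 = 0.44778
  seal failure: 0.35 × 0.60 × 0.11 = 0.0231
Posterior odds = 0.44778 / 0.0231 ≈ 19.4.

19.4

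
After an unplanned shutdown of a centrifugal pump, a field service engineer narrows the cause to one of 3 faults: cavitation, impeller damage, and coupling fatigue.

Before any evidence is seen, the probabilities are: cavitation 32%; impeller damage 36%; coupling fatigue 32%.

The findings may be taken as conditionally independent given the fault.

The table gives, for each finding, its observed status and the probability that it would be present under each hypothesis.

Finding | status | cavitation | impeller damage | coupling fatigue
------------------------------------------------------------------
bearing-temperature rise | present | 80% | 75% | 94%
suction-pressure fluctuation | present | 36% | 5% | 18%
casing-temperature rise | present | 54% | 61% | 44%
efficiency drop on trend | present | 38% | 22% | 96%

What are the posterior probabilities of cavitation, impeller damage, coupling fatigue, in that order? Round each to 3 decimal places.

For each hypothesis, the unnormalized posterior weight is prior × product of the finding likelihoods:
  cavitation: 0.32 × 0.80 × 0.36 × 0.54 × 0.38 = 0.018911
  impeller damage: 0.36 × 0.75 × 0.05 × 0.61 × 0.22 = 0.0018117
  coupling fatigue: 0.32 × 0.94 × 0.18 × 0.44 × 0.96 = 0.02287
The unnormalized weights sum to 0.043593.
P(cavitation | evidence) = 0.018911 / 0.043593 ≈ 0.434
P(impeller damage | evidence) = 0.0018117 / 0.043593 ≈ 0.042
P(coupling fatigue | evidence) = 0.02287 / 0.043593 ≈ 0.525

0.434, 0.042, 0.525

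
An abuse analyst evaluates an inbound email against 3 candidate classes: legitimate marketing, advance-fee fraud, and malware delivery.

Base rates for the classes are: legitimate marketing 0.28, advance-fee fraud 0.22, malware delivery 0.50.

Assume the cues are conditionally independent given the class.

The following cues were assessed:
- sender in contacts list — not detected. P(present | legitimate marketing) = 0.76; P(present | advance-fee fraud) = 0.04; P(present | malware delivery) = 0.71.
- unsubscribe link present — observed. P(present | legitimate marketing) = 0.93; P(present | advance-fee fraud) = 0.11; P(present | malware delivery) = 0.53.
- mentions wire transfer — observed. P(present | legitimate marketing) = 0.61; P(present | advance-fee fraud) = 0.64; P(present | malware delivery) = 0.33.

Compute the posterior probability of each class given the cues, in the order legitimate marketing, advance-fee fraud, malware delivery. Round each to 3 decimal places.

By Bayes' rule with conditional independence, the unnormalized weight for each hypothesis is prior × ∏ likelihoods (using 1 − P(present | H) for each absent cue):
  legitimate marketing: 0.28 × (1 − 0.76) × 0.93 × 0.61 = 0.038123
  advance-fee fraud: 0.22 × (1 − 0.04) × 0.11 × 0.64 = 0.014868
  malware delivery: 0.50 × (1 − 0.71) × 0.53 × 0.33 = 0.025361
Normalizing constant Z = 0.038123 + 0.014868 + 0.025361 = 0.078352.
P(legitimate marketing | evidence) = 0.038123 / 0.078352 ≈ 0.487
P(advance-fee fraud | evidence) = 0.014868 / 0.078352 ≈ 0.190
P(malware delivery | evidence) = 0.025361 / 0.078352 ≈ 0.324

0.487, 0.190, 0.324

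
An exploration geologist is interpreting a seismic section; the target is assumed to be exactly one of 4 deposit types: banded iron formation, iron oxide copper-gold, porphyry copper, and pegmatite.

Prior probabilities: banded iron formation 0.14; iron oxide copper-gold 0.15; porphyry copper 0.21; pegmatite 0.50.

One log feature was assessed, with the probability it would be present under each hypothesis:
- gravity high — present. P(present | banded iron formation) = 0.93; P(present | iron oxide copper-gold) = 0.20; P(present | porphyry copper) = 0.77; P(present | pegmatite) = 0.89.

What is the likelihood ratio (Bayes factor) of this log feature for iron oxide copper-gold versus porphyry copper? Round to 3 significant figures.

0.260

The Bayes factor is the ratio of the two likelihoods.
  iron oxide copper-gold: 0.2
  porphyry copper: 0.77
Bayes factor = 0.2 / 0.77 ≈ 0.260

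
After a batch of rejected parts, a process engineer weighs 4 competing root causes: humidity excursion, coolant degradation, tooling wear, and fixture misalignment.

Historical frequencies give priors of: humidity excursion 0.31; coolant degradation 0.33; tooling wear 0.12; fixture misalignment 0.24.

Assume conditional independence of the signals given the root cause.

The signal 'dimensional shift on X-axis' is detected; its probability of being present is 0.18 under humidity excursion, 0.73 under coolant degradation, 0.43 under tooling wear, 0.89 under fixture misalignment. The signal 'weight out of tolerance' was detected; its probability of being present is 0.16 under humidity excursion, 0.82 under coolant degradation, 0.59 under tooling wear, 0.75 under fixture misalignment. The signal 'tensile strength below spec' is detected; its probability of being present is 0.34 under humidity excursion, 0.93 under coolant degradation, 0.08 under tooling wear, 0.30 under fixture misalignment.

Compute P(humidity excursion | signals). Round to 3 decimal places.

0.013

Multiply each prior by the joint likelihood of the signal pattern:
  humidity excursion: 0.31 × 0.18 × 0.16 × 0.34 = 0.0030355
  coolant degradation: 0.33 × 0.73 × 0.82 × 0.93 = 0.18371
  tooling wear: 0.12 × 0.43 × 0.59 × 0.08 = 0.0024355
  fixture misalignment: 0.24 × 0.89 × 0.75 × 0.30 = 0.04806
The unnormalized weights sum to 0.23724.
P(humidity excursion | evidence) = 0.0030355 / 0.23724 ≈ 0.013.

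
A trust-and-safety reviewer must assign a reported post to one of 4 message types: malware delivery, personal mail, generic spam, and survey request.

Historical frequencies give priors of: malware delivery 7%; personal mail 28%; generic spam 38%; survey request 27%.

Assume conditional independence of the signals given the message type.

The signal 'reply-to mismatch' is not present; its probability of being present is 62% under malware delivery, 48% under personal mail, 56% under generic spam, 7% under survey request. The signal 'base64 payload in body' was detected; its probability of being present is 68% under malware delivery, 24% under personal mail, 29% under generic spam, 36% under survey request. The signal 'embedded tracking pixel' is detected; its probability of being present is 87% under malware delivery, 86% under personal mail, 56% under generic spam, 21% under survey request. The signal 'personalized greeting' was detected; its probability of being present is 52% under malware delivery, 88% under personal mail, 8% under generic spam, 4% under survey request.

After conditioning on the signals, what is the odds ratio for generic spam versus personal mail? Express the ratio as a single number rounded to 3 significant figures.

The normalizing constant cancels in an odds ratio, so compute prior × likelihood for the two hypotheses only (using 1 − P(present | H) for each absent signal):
  generic spam: 0.38 × (1 − 0.56) × 0.29 × 0.56 × 0.08 = 0.0021723
  personal mail: 0.28 × (1 − 0.48) × 0.24 × 0.86 × 0.88 = 0.026446
Odds(generic spam : personal mail) = 0.0021723 / 0.026446 ≈ 0.0821.

0.0821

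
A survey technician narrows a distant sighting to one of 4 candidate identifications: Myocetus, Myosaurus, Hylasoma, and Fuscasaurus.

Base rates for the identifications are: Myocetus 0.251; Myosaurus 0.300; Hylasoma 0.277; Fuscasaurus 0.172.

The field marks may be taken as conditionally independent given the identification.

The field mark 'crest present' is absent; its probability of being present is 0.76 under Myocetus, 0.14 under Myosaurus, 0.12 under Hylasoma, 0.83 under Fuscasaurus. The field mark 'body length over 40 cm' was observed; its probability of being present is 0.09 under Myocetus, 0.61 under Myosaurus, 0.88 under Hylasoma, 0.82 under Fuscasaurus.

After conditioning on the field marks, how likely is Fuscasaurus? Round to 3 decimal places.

For each hypothesis, the unnormalized posterior weight is prior × product of the field mark likelihoods (using 1 − P(present | H) for each absent field mark):
  Myocetus: 0.251 × (1 − 0.76) × 0.09 = 0.0054216
  Myosaurus: 0.300 × (1 − 0.14) × 0.61 = 0.15738
  Hylasoma: 0.277 × (1 − 0.12) × 0.88 = 0.21451
  Fuscasaurus: 0.172 × (1 − 0.83) × 0.82 = 0.023977
The unnormalized weights sum to 0.40129.
P(Fuscasaurus | evidence) = 0.023977 / 0.40129 ≈ 0.060.

0.060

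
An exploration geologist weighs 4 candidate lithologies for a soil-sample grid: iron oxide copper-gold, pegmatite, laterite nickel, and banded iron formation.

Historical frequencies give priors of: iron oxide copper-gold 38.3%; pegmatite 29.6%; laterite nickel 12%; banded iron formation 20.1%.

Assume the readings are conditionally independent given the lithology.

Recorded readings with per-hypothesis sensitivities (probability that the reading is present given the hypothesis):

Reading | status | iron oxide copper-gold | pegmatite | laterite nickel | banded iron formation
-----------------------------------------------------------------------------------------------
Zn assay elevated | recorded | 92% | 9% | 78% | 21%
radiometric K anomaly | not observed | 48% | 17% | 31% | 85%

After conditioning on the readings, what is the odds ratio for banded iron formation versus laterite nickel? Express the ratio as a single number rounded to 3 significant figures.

0.0980

Posterior odds equal prior odds times the likelihood ratio; only the two competing hypotheses matter (using 1 − P(present | H) for each absent reading).
  banded iron formation: 0.201 × 0.21 × (1 − 0.85) = 0.0063315
  laterite nickel: 0.120 × 0.78 × (1 − 0.31) = 0.064584
Posterior odds = 0.0063315 / 0.064584 ≈ 0.0980.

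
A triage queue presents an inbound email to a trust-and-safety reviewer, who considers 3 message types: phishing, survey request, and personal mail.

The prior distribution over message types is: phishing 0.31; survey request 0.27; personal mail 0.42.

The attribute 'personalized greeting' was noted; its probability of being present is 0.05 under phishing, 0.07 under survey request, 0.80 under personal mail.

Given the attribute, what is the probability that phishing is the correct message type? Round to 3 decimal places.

By Bayes' rule, the unnormalized weight for each hypothesis is prior × likelihood:
  phishing: 0.31 × 0.05 = 0.0155
  survey request: 0.27 × 0.07 = 0.0189
  personal mail: 0.42 × 0.80 = 0.336
Normalizing constant Z = 0.0155 + 0.0189 + 0.336 = 0.3704.
P(phishing | evidence) = 0.0155 / 0.3704 ≈ 0.042.

0.042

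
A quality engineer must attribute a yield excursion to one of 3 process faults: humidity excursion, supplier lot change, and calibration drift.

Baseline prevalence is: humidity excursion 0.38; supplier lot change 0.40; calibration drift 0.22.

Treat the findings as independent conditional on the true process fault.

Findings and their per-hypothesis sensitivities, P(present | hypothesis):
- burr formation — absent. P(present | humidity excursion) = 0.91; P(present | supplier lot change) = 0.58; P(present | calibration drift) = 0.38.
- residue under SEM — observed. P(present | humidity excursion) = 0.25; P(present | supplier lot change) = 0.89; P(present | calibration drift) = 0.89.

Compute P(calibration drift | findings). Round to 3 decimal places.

0.434

For each hypothesis, the unnormalized posterior weight is prior × product of the finding likelihoods (using 1 − P(present | H) for each absent finding):
  humidity excursion: 0.38 × (1 − 0.91) × 0.25 = 0.00855
  supplier lot change: 0.40 × (1 − 0.58) × 0.89 = 0.14952
  calibration drift: 0.22 × (1 − 0.38) × 0.89 = 0.1214
Marginal likelihood of the evidence = 0.27947.
P(calibration drift | evidence) = 0.1214 / 0.27947 ≈ 0.434.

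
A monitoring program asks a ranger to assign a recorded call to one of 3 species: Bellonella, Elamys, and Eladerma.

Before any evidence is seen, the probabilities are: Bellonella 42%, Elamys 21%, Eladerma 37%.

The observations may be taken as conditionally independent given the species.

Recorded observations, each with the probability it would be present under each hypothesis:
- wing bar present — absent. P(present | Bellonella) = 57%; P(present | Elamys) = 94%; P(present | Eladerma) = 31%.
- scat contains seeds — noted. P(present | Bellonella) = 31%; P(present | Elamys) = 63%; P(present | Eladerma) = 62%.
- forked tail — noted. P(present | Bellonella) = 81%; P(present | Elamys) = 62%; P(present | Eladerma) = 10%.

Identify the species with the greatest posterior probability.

Bellonella

By Bayes' rule with conditional independence, the unnormalized weight for each hypothesis is prior × ∏ likelihoods (using 1 − P(present | H) for each absent observation):
  Bellonella: 0.42 × (1 − 0.57) × 0.31 × 0.81 = 0.045349
  Elamys: 0.21 × (1 − 0.94) × 0.63 × 0.62 = 0.0049216
  Eladerma: 0.37 × (1 − 0.31) × 0.62 × 0.10 = 0.015829
Marginal likelihood of the evidence = 0.066099.
P(Bellonella | evidence) ≈ 0.045349 / 0.066099 ≈ 0.686
P(Elamys | evidence) ≈ 0.0049216 / 0.066099 ≈ 0.074
P(Eladerma | evidence) ≈ 0.015829 / 0.066099 ≈ 0.239
The largest is 0.686, so Bellonella is most probable.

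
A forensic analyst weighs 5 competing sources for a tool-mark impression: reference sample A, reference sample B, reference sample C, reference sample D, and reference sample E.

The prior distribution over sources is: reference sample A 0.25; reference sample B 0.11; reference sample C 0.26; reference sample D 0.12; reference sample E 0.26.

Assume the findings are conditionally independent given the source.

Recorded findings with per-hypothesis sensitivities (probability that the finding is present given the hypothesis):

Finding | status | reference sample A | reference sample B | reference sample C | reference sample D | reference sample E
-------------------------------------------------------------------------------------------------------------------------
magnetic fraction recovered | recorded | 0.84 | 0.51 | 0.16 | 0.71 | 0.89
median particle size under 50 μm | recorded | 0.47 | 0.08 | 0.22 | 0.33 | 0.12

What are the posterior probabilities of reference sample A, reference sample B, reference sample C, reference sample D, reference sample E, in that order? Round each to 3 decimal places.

For each hypothesis, the unnormalized posterior weight is prior × product of the finding likelihoods:
  reference sample A: 0.25 × 0.84 × 0.47 = 0.0987
  reference sample B: 0.11 × 0.51 × 0.08 = 0.004488
  reference sample C: 0.26 × 0.16 × 0.22 = 0.009152
  reference sample D: 0.12 × 0.71 × 0.33 = 0.028116
  reference sample E: 0.26 × 0.89 × 0.12 = 0.027768
The unnormalized weights sum to 0.16822.
P(reference sample A | evidence) = 0.0987 / 0.16822 ≈ 0.587
P(reference sample B | evidence) = 0.004488 / 0.16822 ≈ 0.027
P(reference sample C | evidence) = 0.009152 / 0.16822 ≈ 0.054
P(reference sample D | evidence) = 0.028116 / 0.16822 ≈ 0.167
P(reference sample E | evidence) = 0.027768 / 0.16822 ≈ 0.165

0.587, 0.027, 0.054, 0.167, 0.165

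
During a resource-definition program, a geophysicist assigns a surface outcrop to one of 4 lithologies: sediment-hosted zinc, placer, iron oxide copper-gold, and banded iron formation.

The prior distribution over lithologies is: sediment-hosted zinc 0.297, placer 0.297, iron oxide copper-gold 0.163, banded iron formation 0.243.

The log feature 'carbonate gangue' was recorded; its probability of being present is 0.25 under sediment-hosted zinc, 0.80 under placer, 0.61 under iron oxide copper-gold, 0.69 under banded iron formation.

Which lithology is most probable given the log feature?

For each hypothesis, the unnormalized posterior weight is prior × likelihood:
  sediment-hosted zinc: 0.297 × 0.25 = 0.07425
  placer: 0.297 × 0.80 = 0.2376
  iron oxide copper-gold: 0.163 × 0.61 = 0.09943
  banded iron formation: 0.243 × 0.69 = 0.16767
Normalizing constant Z = 0.07425 + 0.2376 + 0.09943 + 0.16767 = 0.57895.
P(sediment-hosted zinc | evidence) ≈ 0.07425 / 0.57895 ≈ 0.128
P(placer | evidence) ≈ 0.2376 / 0.57895 ≈ 0.410
P(iron oxide copper-gold | evidence) ≈ 0.09943 / 0.57895 ≈ 0.172
P(banded iron formation | evidence) ≈ 0.16767 / 0.57895 ≈ 0.290
The largest is 0.410, so placer is most probable.

placer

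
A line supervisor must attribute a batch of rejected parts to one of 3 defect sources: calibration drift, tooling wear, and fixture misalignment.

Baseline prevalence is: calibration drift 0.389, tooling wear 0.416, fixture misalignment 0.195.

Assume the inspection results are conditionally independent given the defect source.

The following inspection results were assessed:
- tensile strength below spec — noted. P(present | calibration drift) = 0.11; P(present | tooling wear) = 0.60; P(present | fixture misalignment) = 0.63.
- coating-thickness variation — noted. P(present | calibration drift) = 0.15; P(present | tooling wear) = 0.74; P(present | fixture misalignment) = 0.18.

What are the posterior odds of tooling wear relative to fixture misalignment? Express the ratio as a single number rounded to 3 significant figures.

8.35

Posterior odds equal prior odds times the likelihood ratio; only the two competing hypotheses matter.
  tooling wear: 0.416 × 0.60 × 0.74 = 0.1847
  fixture misalignment: 0.195 × 0.63 × 0.18 = 0.022113
Odds(tooling wear : fixture misalignment) = 0.1847 / 0.022113 ≈ 8.35.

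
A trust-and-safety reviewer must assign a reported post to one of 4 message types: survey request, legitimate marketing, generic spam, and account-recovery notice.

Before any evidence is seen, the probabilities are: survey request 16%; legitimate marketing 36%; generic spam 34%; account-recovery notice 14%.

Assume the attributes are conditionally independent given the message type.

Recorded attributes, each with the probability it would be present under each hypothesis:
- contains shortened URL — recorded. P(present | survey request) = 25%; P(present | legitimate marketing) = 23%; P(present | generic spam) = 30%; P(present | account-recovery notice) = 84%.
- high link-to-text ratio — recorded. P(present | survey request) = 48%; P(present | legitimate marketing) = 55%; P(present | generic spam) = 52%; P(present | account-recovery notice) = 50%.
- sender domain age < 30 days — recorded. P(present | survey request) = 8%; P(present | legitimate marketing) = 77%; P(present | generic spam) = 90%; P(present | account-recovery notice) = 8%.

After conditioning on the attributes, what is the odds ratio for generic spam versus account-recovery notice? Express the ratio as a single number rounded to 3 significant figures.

10.1

The normalizing constant cancels in an odds ratio, so compute prior × likelihood for the two hypotheses only:
  generic spam: 0.34 × 0.30 × 0.52 × 0.90 = 0.047736
  account-recovery notice: 0.14 × 0.84 × 0.50 × 0.08 = 0.004704
Odds(generic spam : account-recovery notice) = 0.047736 / 0.004704 ≈ 10.1.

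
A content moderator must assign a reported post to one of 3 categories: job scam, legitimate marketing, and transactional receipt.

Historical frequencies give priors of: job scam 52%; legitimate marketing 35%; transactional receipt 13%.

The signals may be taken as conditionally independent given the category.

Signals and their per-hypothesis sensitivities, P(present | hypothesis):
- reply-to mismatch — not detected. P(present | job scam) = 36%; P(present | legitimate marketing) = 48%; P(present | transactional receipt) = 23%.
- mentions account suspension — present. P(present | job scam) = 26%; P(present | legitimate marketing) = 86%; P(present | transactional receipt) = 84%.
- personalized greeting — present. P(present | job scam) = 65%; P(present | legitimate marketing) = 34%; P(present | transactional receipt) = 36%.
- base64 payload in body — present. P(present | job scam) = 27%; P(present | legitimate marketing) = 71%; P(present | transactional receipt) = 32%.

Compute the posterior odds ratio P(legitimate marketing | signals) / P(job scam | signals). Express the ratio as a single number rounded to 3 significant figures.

2.49

The normalizing constant cancels in an odds ratio, so compute prior × likelihood for the two hypotheses only (using 1 − P(present | H) for each absent signal):
  legitimate marketing: 0.35 × (1 − 0.48) × 0.86 × 0.34 × 0.71 = 0.037784
  job scam: 0.52 × (1 − 0.36) × 0.26 × 0.65 × 0.27 = 0.015186
Posterior odds = 0.037784 / 0.015186 ≈ 2.49.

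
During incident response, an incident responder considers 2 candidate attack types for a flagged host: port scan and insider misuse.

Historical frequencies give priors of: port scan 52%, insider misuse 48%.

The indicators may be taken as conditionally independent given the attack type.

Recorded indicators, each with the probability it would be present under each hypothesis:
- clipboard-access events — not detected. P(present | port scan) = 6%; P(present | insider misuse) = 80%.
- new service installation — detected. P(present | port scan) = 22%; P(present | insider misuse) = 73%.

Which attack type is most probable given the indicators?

port scan

By Bayes' rule with conditional independence, the unnormalized weight for each hypothesis is prior × ∏ likelihoods (using 1 − P(present | H) for each absent indicator):
  port scan: 0.52 × (1 − 0.06) × 0.22 = 0.10754
  insider misuse: 0.48 × (1 − 0.80) × 0.73 = 0.07008
The unnormalized weights sum to 0.17762.
P(port scan | evidence) ≈ 0.10754 / 0.17762 ≈ 0.605
P(insider misuse | evidence) ≈ 0.07008 / 0.17762 ≈ 0.395
The largest is 0.605, so port scan is most probable.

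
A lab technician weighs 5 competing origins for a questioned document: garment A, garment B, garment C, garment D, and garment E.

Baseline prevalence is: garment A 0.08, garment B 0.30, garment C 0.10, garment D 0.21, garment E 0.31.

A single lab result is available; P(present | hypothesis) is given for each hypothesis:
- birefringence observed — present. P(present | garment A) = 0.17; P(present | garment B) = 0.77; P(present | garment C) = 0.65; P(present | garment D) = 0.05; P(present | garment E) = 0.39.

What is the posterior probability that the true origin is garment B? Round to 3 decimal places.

0.524

By Bayes' rule, the unnormalized weight for each hypothesis is prior × likelihood:
  garment A: 0.08 × 0.17 = 0.0136
  garment B: 0.30 × 0.77 = 0.231
  garment C: 0.10 × 0.65 = 0.065
  garment D: 0.21 × 0.05 = 0.0105
  garment E: 0.31 × 0.39 = 0.1209
Normalizing constant Z = 0.0136 + 0.231 + 0.065 + 0.0105 + 0.1209 = 0.441.
P(garment B | evidence) = 0.231 / 0.441 ≈ 0.524.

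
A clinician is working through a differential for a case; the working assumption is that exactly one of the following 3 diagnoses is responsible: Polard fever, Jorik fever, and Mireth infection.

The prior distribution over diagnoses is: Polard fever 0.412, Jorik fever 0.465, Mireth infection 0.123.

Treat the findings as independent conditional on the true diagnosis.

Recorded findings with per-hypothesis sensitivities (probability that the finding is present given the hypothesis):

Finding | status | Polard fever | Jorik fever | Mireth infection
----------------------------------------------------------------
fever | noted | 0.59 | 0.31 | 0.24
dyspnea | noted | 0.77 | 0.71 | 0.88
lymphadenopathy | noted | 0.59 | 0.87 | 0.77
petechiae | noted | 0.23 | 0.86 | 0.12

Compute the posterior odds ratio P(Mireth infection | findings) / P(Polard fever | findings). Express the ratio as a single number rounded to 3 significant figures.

The normalizing constant cancels in an odds ratio, so compute prior × likelihood for the two hypotheses only:
  Mireth infection: 0.123 × 0.24 × 0.88 × 0.77 × 0.12 = 0.0024003
  Polard fever: 0.412 × 0.59 × 0.77 × 0.59 × 0.23 = 0.025399
Posterior odds = 0.0024003 / 0.025399 ≈ 0.0945.

0.0945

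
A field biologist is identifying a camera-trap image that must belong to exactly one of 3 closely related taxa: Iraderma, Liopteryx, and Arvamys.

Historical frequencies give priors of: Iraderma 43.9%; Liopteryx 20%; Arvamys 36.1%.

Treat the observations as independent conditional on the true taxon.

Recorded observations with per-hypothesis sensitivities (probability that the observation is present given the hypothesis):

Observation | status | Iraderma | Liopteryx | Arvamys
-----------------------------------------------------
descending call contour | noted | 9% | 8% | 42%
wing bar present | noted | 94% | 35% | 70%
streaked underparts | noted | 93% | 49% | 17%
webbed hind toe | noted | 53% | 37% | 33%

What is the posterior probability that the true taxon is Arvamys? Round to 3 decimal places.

0.236

For each hypothesis, the unnormalized posterior weight is prior × product of the observation likelihoods:
  Iraderma: 0.439 × 0.09 × 0.94 × 0.93 × 0.53 = 0.018306
  Liopteryx: 0.200 × 0.08 × 0.35 × 0.49 × 0.37 = 0.0010153
  Arvamys: 0.361 × 0.42 × 0.70 × 0.17 × 0.33 = 0.0059541
Normalizing constant Z = 0.018306 + 0.0010153 + 0.0059541 = 0.025275.
P(Arvamys | evidence) = 0.0059541 / 0.025275 ≈ 0.236.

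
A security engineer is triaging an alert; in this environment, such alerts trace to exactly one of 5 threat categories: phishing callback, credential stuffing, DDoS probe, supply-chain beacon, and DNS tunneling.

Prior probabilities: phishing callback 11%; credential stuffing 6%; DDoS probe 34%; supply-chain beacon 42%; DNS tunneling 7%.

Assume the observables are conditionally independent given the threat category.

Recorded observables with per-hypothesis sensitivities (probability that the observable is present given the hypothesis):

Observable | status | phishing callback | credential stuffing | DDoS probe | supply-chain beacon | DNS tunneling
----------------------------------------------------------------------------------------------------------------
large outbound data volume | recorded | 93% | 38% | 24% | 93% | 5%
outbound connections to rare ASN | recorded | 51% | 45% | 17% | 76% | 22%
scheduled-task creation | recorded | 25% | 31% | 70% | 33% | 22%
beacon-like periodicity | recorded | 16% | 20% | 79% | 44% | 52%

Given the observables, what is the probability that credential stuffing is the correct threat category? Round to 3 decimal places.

0.012

Multiply each prior by the joint likelihood of the observable pattern:
  phishing callback: 0.11 × 0.93 × 0.51 × 0.25 × 0.16 = 0.0020869
  credential stuffing: 0.06 × 0.38 × 0.45 × 0.31 × 0.20 = 0.00063612
  DDoS probe: 0.34 × 0.24 × 0.17 × 0.70 × 0.79 = 0.0076712
  supply-chain beacon: 0.42 × 0.93 × 0.76 × 0.33 × 0.44 = 0.043103
  DNS tunneling: 0.07 × 0.05 × 0.22 × 0.22 × 0.52 = 8.8088e-05
The unnormalized weights sum to 0.053586.
P(credential stuffing | evidence) = 0.00063612 / 0.053586 ≈ 0.012.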